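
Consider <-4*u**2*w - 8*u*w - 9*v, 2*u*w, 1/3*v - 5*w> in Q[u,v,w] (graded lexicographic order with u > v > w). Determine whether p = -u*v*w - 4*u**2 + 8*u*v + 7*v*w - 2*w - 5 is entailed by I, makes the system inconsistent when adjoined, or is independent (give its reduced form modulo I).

-u*v*w - 4*u**2 + 8*u*v + 7*v*w - 2*w - 5 is independent of I; its normal form modulo I is -4*u**2 - 5.

First compute the reduced Gröbner basis of I by Buchberger's algorithm.
f_1 = -4*u**2*w - 8*u*w - 9*v, LT = u**2*w.
f_2 = 2*u*w, LT = u*w.
f_3 = 1/3*v - 5*w, LT = v.

S(f_1,f_2): lcm = u**2*w. S = 2*u*w + 9/4*v.
  leading term u*w: subtract (1)·f_2 from 2*u*w + 9/4*v → 9/4*v
  leading term v: subtract (27/4)·f_3 from 9/4*v → 135/4*w
  leading term w: no divisor's leading term divides it; move 135/4*w to the remainder.
  remainder 135/4*w ≠ 0; add h_4 = 135/4*w to the basis.

The other S-polynomials (S(f_1,f_3), S(f_2,f_3), S(f_1,h_4), S(f_2,h_4), S(f_3,h_4)) all reduce to 0 modulo the current basis, so we have a Gröbner basis.
Inter-reduce: drop elements whose leading term is divisible by another's, tail-reduce, and make monic.
Reduced Gröbner basis: {v, w}.
Label its elements g_1 = v, g_2 = w.

Reduce p = -u*v*w - 4*u**2 + 8*u*v + 7*v*w - 2*w - 5 modulo G:
  leading term u*v*w: subtract (-u*w)·g_1 from -u*v*w - 4*u**2 + 8*u*v + 7*v*w - 2*w - 5 → -4*u**2 + 8*u*v + 7*v*w - 2*w - 5
  leading term u**2: no divisor's leading term divides it; move -4*u**2 to the remainder.
  leading term u*v: subtract (8*u)·g_1 from 8*u*v + 7*v*w - 2*w - 5 → 7*v*w - 2*w - 5
  leading term v*w: subtract (7*w)·g_1 from 7*v*w - 2*w - 5 → -2*w - 5
  leading term w: subtract (-2)·g_2 from -2*w - 5 → -5
  leading term 1: no divisor's leading term divides it; move -5 to the remainder.
  normal form = -4*u**2 - 5.
The normal form is nonzero, so p ∉ I. Since p minus its normal form lies in I, I + (p) = I + (r) where r = -4*u**2 - 5; decide whether this ideal is the whole ring.
Run Buchberger on G together with r (pairs among the g_i already reduce to 0 since G is a Gröbner basis):
g_1 = v, LT = v.
g_2 = w, LT = w.
r = -4*u**2 - 5, LT = u**2.

The S-polynomials (S(g_1,g_2), S(g_1,r), S(g_2,r)) all reduce to 0 modulo the current basis, so we have a Gröbner basis.
Inter-reduce: drop elements whose leading term is divisible by another's, tail-reduce, and make monic.
Reduced Gröbner basis: {u**2 + 5/4, v, w}.
The reduced Gröbner basis of I + (p) is {u**2 + 5/4, v, w} ≠ {1}, a proper ideal, so the enlarged system stays consistent: p is independent of I, with normal form -4*u**2 - 5.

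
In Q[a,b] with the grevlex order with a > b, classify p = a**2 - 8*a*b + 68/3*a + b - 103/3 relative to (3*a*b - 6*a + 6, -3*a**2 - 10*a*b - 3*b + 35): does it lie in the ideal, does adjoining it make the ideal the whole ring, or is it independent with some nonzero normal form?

First compute the reduced Gröbner basis of I by Buchberger's algorithm.
f_1 = 3*a*b - 6*a + 6, LT = a*b.
f_2 = -3*a**2 - 10*a*b - 3*b + 35, LT = a**2.

S(f_1,f_2): lcm = a**2*b. S = -10/3*a*b**2 - 2*a**2 - b**2 + 2*a + 35/3*b.
  leading term a*b**2: subtract (-10/9*b)·f_1 from -10/3*a*b**2 - 2*a**2 - b**2 + 2*a + 35/3*b → -2*a**2 - 20/3*a*b - b**2 + 2*a + 55/3*b
  leading term a**2: subtract (2/3)·f_2 from -2*a**2 - 20/3*a*b - b**2 + 2*a + 55/3*b → -b**2 + 2*a + 61/3*b - 70/3
  leading term b**2: no divisor's leading term divides it; move -b**2 to the remainder.
  leading term a: no divisor's leading term divides it; move 2*a to the remainder.
  leading term b: no divisor's leading term divides it; move 61/3*b to the remainder.
  leading term 1: no divisor's leading term divides it; move -70/3 to the remainder.
  remainder -b**2 + 2*a + 61/3*b - 70/3 ≠ 0; add h_3 = -b**2 + 2*a + 61/3*b - 70/3 to the basis.

The other S-polynomials (S(f_1,h_3), S(f_2,h_3)) all reduce to 0 modulo the current basis, so we have a Gröbner basis.
Inter-reduce: drop elements whose leading term is divisible by another's, tail-reduce, and make monic.
Reduced Gröbner basis: {a**2 + 20/3*a + b - 55/3, a*b - 2*a + 2, b**2 - 2*a - 61/3*b + 70/3}.
Label its elements g_1 = a**2 + 20/3*a + b - 55/3, g_2 = a*b - 2*a + 2, g_3 = b**2 - 2*a - 61/3*b + 70/3.

Reduce p = a**2 - 8*a*b + 68/3*a + b - 103/3 modulo G:
  leading term a**2: subtract (1)·g_1 from a**2 - 8*a*b + 68/3*a + b - 103/3 → -8*a*b + 16*a - 16
  leading term a*b: subtract (-8)·g_2 from -8*a*b + 16*a - 16 → 0
  normal form = 0.
Since the normal form is 0, p ∈ I.

a**2 - 8*a*b + 68/3*a + b - 103/3 lies in I (it reduces to 0).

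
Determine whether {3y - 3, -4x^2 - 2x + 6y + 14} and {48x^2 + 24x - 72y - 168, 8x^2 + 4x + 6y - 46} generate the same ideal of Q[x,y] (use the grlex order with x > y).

Yes, the ideals are equal.

Equality of ideals is decidable: compute both reduced Gröbner bases (unique for the ordering) and check whether they agree.
Buchberger on the first generating set:
f_1 = 3y - 3, LT = y.
f_2 = -4x^2 - 2x + 6y + 14, LT = x^2.

The S-polynomials (S(f_1,f_2)) all reduce to 0 modulo the current basis, so we have a Gröbner basis.
Inter-reduce: drop elements whose leading term is divisible by another's, tail-reduce, and make monic.
Reduced Gröbner basis: {x^2 + 1/2x - 5, y - 1}.

Buchberger on the second generating set:
h_1 = 48x^2 + 24x - 72y - 168, LT = x^2.
h_2 = 8x^2 + 4x + 6y - 46, LT = x^2.

S(h_1,h_2): lcm = x^2. S = -9/4y + 9/4.
  reduce S modulo (h_1, h_2):
  remainder -9/4y + 9/4 ≠ 0; add k_3 = -9/4y + 9/4 to the basis.

The other S-polynomials (S(h_1,k_3), S(h_2,k_3)) all reduce to 0 modulo the current basis, so we have a Gröbner basis.
Inter-reduce: drop elements whose leading term is divisible by another's, tail-reduce, and make monic.
Reduced Gröbner basis: {x^2 + 1/2x - 5, y - 1}.

These coincide, so the ideals are equal.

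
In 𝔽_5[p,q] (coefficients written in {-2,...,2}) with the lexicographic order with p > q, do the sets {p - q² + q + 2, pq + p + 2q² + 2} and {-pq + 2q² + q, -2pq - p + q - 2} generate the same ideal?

Two ideals are equal iff their reduced Gröbner bases coincide (the reduced basis is unique for a fixed ordering).
Buchberger on the first generating set:
f_1 = p - q² + q + 2, LT = p.
f_2 = pq + p + 2q² + 2, LT = pq.

S(f_1,f_2): lcm = pq. S = -p - q³ - q² + 2q - 2.
  leading term p: subtract (-1)·f_1 from -p - q³ - q² + 2q - 2 → -q³ - 2q² - 2q
  leading term q³: no divisor's leading term divides it; move -q³ to the remainder.
  leading term q²: no divisor's leading term divides it; move -2q² to the remainder.
  leading term q: no divisor's leading term divides it; move -2q to the remainder.
  remainder -q³ - 2q² - 2q ≠ 0; add g_3 = -q³ - 2q² - 2q to the basis.

The other S-polynomials (S(f_1,g_3), S(f_2,g_3)) all reduce to 0 modulo the current basis, so we have a Gröbner basis.
Inter-reduce: drop elements whose leading term is divisible by another's, tail-reduce, and make monic.
Reduced Gröbner basis: {p - q² + q + 2, q³ + 2q² + 2q}.

Buchberger on the second generating set:
h_1 = -pq + 2q² + q, LT = pq.
h_2 = -2pq - p + q - 2, LT = pq.

S(h_1,h_2): lcm = pq. S = 2p - 2q² + 2q - 1.
  leading term p: no divisor's leading term divides it; move 2p to the remainder.
  leading term q²: no divisor's leading term divides it; move -2q² to the remainder.
  leading term q: no divisor's leading term divides it; move 2q to the remainder.
  leading term 1: no divisor's leading term divides it; move -1 to the remainder.
  remainder 2p - 2q² + 2q - 1 ≠ 0; add k_3 = 2p - 2q² + 2q - 1 to the basis.

S(h_1,k_3): lcm = pq. S = q³ + 2q² + 2q.
  leading term q³: no divisor's leading term divides it; move q³ to the remainder.
  leading term q²: no divisor's leading term divides it; move 2q² to the remainder.
  leading term q: no divisor's leading term divides it; move 2q to the remainder.
  remainder q³ + 2q² + 2q ≠ 0; add k_4 = q³ + 2q² + 2q to the basis.

The other S-polynomials (S(h_2,k_3), S(h_1,k_4), S(h_2,k_4), S(k_3,k_4)) all reduce to 0 modulo the current basis, so we have a Gröbner basis.
Inter-reduce: drop elements whose leading term is divisible by another's, tail-reduce, and make monic.
Reduced Gröbner basis: {p - q² + q + 2, q³ + 2q² + 2q}.

The two bases agree; hence the ideals are identical.

Yes, the ideals are equal.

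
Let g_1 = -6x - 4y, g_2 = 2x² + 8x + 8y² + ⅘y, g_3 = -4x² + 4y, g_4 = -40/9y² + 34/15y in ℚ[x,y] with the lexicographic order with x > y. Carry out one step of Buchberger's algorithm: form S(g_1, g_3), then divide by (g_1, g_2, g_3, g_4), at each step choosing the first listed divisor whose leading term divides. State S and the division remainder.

S(g_1, g_3) = ⅔xy + y; remainder on division = 58/75y.

lcm(LM(g_1), LM(g_3)) = x².
S = (lcm/LT(g_1))·g_1 − (lcm/LT(g_3))·g_3 = ⅔xy + y.
Reduce S modulo (g_1, g_2, g_3, g_4) in that order:
  leading term xy: subtract (-1/9y)·g_1 from ⅔xy + y → -4/9y² + y
  leading term y²: subtract (1/10)·g_4 from -4/9y² + y → 58/75y
  leading term y: no divisor's leading term divides it; move 58/75y to the remainder.
The remainder 58/75y is nonzero, so it would be added as the next basis element.
This is the inner loop of Buchberger's algorithm — each nonzero remainder becomes a new basis element.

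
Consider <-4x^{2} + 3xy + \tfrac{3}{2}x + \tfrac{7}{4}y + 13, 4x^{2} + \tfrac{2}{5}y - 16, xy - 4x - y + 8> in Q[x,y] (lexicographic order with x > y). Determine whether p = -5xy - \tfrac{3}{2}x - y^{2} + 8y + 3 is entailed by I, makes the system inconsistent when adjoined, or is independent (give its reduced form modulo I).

-5xy - \tfrac{3}{2}x - y^{2} + 8y + 3 lies in I (it reduces to 0).

First compute the reduced Gröbner basis of I by Buchberger's algorithm.
f_1 = -4x^{2} + 3xy + \tfrac{3}{2}x + \tfrac{7}{4}y + 13, LT = x^{2}.
f_2 = 4x^{2} + \tfrac{2}{5}y - 16, LT = x^{2}.
f_3 = xy - 4x - y + 8, LT = xy.

S(f_1,f_2): lcm = x^{2}. S = -\tfrac{3}{4}xy - \tfrac{3}{8}x - \tfrac{43}{80}y + \tfrac{3}{4}.
  leading term xy: subtract (-\tfrac{3}{4})·f_3 from -\tfrac{3}{4}xy - \tfrac{3}{8}x - \tfrac{43}{80}y + \tfrac{3}{4} → -\tfrac{27}{8}x - \tfrac{103}{80}y + \tfrac{27}{4}
  leading term x: no divisor's leading term divides it; move -\tfrac{27}{8}x to the remainder.
  leading term y: no divisor's leading term divides it; move -\tfrac{103}{80}y to the remainder.
  leading term 1: no divisor's leading term divides it; move \tfrac{27}{4} to the remainder.
  remainder -\tfrac{27}{8}x - \tfrac{103}{80}y + \tfrac{27}{4} ≠ 0; add h_4 = -\tfrac{27}{8}x - \tfrac{103}{80}y + \tfrac{27}{4} to the basis.

S(f_1,f_3): lcm = x^{2}y. S = 4x^{2} - \tfrac{3}{4}xy^{2} + \tfrac{5}{8}xy - 8x - \tfrac{7}{16}y^{2} - \tfrac{13}{4}y.
  leading term x^{2}: subtract (-1)·f_1 from 4x^{2} - \tfrac{3}{4}xy^{2} + \tfrac{5}{8}xy - 8x - \tfrac{7}{16}y^{2} - \tfrac{13}{4}y → -\tfrac{3}{4}xy^{2} + \tfrac{29}{8}xy - \tfrac{13}{2}x - \tfrac{7}{16}y^{2} - \tfrac{3}{2}y + 13
  leading term xy^{2}: subtract (-\tfrac{3}{4}y)·f_3 from -\tfrac{3}{4}xy^{2} + \tfrac{29}{8}xy - \tfrac{13}{2}x - \tfrac{7}{16}y^{2} - \tfrac{3}{2}y + 13 → \tfrac{5}{8}xy - \tfrac{13}{2}x - \tfrac{19}{16}y^{2} + \tfrac{9}{2}y + 13
  leading term xy: subtract (\tfrac{5}{8})·f_3 from \tfrac{5}{8}xy - \tfrac{13}{2}x - \tfrac{19}{16}y^{2} + \tfrac{9}{2}y + 13 → -4x - \tfrac{19}{16}y^{2} + \tfrac{41}{8}y + 8
  leading term x: subtract (\tfrac{32}{27})·h_4 from -4x - \tfrac{19}{16}y^{2} + \tfrac{41}{8}y + 8 → -\tfrac{19}{16}y^{2} + \tfrac{7183}{1080}y
  leading term y^{2}: no divisor's leading term divides it; move -\tfrac{19}{16}y^{2} to the remainder.
  leading term y: no divisor's leading term divides it; move \tfrac{7183}{1080}y to the remainder.
  remainder -\tfrac{19}{16}y^{2} + \tfrac{7183}{1080}y ≠ 0; add h_5 = -\tfrac{19}{16}y^{2} + \tfrac{7183}{1080}y to the basis.

S(f_2,f_3): lcm = x^{2}y. S = 4x^{2} + xy - 8x + \tfrac{1}{10}y^{2} - 4y.
  leading term x^{2}: subtract (-1)·f_1 from 4x^{2} + xy - 8x + \tfrac{1}{10}y^{2} - 4y → 4xy - \tfrac{13}{2}x + \tfrac{1}{10}y^{2} - \tfrac{9}{4}y + 13
  leading term xy: subtract (4)·f_3 from 4xy - \tfrac{13}{2}x + \tfrac{1}{10}y^{2} - \tfrac{9}{4}y + 13 → \tfrac{19}{2}x + \tfrac{1}{10}y^{2} + \tfrac{7}{4}y - 19
  leading term x: subtract (-\tfrac{76}{27})·h_4 from \tfrac{19}{2}x + \tfrac{1}{10}y^{2} + \tfrac{7}{4}y - 19 → \tfrac{1}{10}y^{2} - \tfrac{253}{135}y
  leading term y^{2}: subtract (-\tfrac{8}{95})·h_5 from \tfrac{1}{10}y^{2} - \tfrac{253}{135}y → -\tfrac{16852}{12825}y
  leading term y: no divisor's leading term divides it; move -\tfrac{16852}{12825}y to the remainder.
  remainder -\tfrac{16852}{12825}y ≠ 0; add h_6 = -\tfrac{16852}{12825}y to the basis.

The other S-polynomials (S(f_1,h_4), S(f_2,h_4), S(f_3,h_4), S(f_1,h_5), S(f_2,h_5), S(f_3,h_5), S(h_4,h_5), S(f_1,h_6), S(f_2,h_6), S(f_3,h_6), S(h_4,h_6), S(h_5,h_6)) all reduce to 0 modulo the current basis, so we have a Gröbner basis.
Inter-reduce: drop elements whose leading term is divisible by another's, tail-reduce, and make monic.
Reduced Gröbner basis: {x - 2, y}.
Label its elements g_1 = x - 2, g_2 = y.

Reduce p = -5xy - \tfrac{3}{2}x - y^{2} + 8y + 3 modulo G:
  leading term xy: subtract (-5y)·g_1 from -5xy - \tfrac{3}{2}x - y^{2} + 8y + 3 → -\tfrac{3}{2}x - y^{2} - 2y + 3
  leading term x: subtract (-\tfrac{3}{2})·g_1 from -\tfrac{3}{2}x - y^{2} - 2y + 3 → -y^{2} - 2y
  leading term y^{2}: subtract (-y)·g_2 from -y^{2} - 2y → -2y
  leading term y: subtract (-2)·g_2 from -2y → 0
  normal form = 0.
Since the normal form is 0, p ∈ I.

Ideal membership is decidable via reduction modulo a Gröbner basis.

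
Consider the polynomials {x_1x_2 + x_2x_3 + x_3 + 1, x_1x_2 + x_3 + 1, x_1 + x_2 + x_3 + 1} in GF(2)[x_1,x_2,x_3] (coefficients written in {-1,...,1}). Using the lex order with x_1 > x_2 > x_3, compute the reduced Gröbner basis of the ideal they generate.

The reduced Gröbner basis is the canonical form of the ideal for this ordering.

f_1 = x_1x_2 + x_2x_3 + x_3 + 1, LT = x_1x_2.
f_2 = x_1x_2 + x_3 + 1, LT = x_1x_2.
f_3 = x_1 + x_2 + x_3 + 1, LT = x_1.

S(f_1,f_2): lcm = x_1x_2. S = x_2x_3.
  reduce S modulo (f_1, f_2, f_3):
  remainder x_2x_3 ≠ 0; add g_4 = x_2x_3 to the basis.

S(f_1,f_3): lcm = x_1x_2. S = x_2^2 + x_2 + x_3 + 1.
  reduce S modulo (f_1, f_2, f_3, g_4):
  remainder x_2^2 + x_2 + x_3 + 1 ≠ 0; add g_5 = x_2^2 + x_2 + x_3 + 1 to the basis.

S(f_1,g_4): lcm = x_1x_2x_3. S = x_2x_3^2 + x_3^2 + x_3.
  reduce S modulo (f_1, f_2, f_3, g_4, g_5):
  remainder x_3^2 + x_3 ≠ 0; add g_6 = x_3^2 + x_3 to the basis.

The other S-polynomials (S(f_2,f_3), S(f_2,g_4), S(f_3,g_4), S(f_1,g_5), S(f_2,g_5), S(f_3,g_5), S(g_4,g_5), S(f_1,g_6), S(f_2,g_6), S(f_3,g_6), S(g_4,g_6), S(g_5,g_6)) all reduce to 0 modulo the current basis, so we have a Gröbner basis.
Inter-reduce: drop elements whose leading term is divisible by another's, tail-reduce, and make monic.

G = {x_1 + x_2 + x_3 + 1, x_2^2 + x_2 + x_3 + 1, x_2x_3, x_3^2 + x_3}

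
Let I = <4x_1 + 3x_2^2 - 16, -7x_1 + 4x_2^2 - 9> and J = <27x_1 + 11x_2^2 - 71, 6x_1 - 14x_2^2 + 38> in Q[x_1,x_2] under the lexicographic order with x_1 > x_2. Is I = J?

No, the ideals differ.

Since reduced Gröbner bases are canonical representatives of ideals under a given ordering, it suffices to compute and compare them.
Buchberger on the first generating set:
f_1 = 4x_1 + 3x_2^2 - 16, LT = x_1.
f_2 = -7x_1 + 4x_2^2 - 9, LT = x_1.

S(f_1,f_2): lcm = x_1. S = 37/28x_2^2 - 37/7.
  leading term x_2^2: no divisor's leading term divides it; move 37/28x_2^2 to the remainder.
  leading term 1: no divisor's leading term divides it; move -37/7 to the remainder.
  remainder 37/28x_2^2 - 37/7 ≠ 0; add g_3 = 37/28x_2^2 - 37/7 to the basis.

The other S-polynomials (S(f_1,g_3), S(f_2,g_3)) all reduce to 0 modulo the current basis, so we have a Gröbner basis.
Inter-reduce: drop elements whose leading term is divisible by another's, tail-reduce, and make monic.
Reduced Gröbner basis: {x_1 - 1, x_2^2 - 4}.

Buchberger on the second generating set:
h_1 = 27x_1 + 11x_2^2 - 71, LT = x_1.
h_2 = 6x_1 - 14x_2^2 + 38, LT = x_1.

S(h_1,h_2): lcm = x_1. S = 74/27x_2^2 - 242/27.
  leading term x_2^2: no divisor's leading term divides it; move 74/27x_2^2 to the remainder.
  leading term 1: no divisor's leading term divides it; move -242/27 to the remainder.
  remainder 74/27x_2^2 - 242/27 ≠ 0; add k_3 = 74/27x_2^2 - 242/27 to the basis.

The other S-polynomials (S(h_1,k_3), S(h_2,k_3)) all reduce to 0 modulo the current basis, so we have a Gröbner basis.
Inter-reduce: drop elements whose leading term is divisible by another's, tail-reduce, and make monic.
Reduced Gröbner basis: {x_1 - 48/37, x_2^2 - 121/37}.

These differ, so the ideals are not equal.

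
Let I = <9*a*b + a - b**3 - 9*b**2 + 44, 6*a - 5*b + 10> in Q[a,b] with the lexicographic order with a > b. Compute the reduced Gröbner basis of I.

G = {a - 5/6*b + 5/3, b**3 + 3/2*b**2 + 85/6*b - 127/3}

f_1 = 9*a*b + a - b**3 - 9*b**2 + 44, LT = a*b.
f_2 = 6*a - 5*b + 10, LT = a.

S(f_1,f_2): lcm = a*b. S = 1/9*a - 1/9*b**3 - 1/6*b**2 - 5/3*b + 44/9.
  leading term a: subtract (1/54)·f_2 from 1/9*a - 1/9*b**3 - 1/6*b**2 - 5/3*b + 44/9 → -1/9*b**3 - 1/6*b**2 - 85/54*b + 127/27
  leading term b**3: no divisor's leading term divides it; move -1/9*b**3 to the remainder.
  leading term b**2: no divisor's leading term divides it; move -1/6*b**2 to the remainder.
  leading term b: no divisor's leading term divides it; move -85/54*b to the remainder.
  leading term 1: no divisor's leading term divides it; move 127/27 to the remainder.
  remainder -1/9*b**3 - 1/6*b**2 - 85/54*b + 127/27 ≠ 0; add g_3 = -1/9*b**3 - 1/6*b**2 - 85/54*b + 127/27 to the basis.

S(f_1,g_3): lcm = a*b**3. S = -25/18*a*b**2 - 85/6*a*b + 127/3*a - 1/9*b**5 - b**4 + 44/9*b**2.
  leading term a*b**2: subtract (-25/162*b)·f_1 from -25/18*a*b**2 - 85/6*a*b + 127/3*a - 1/9*b**5 - b**4 + 44/9*b**2 → -1135/81*a*b + 127/3*a - 1/9*b**5 - 187/162*b**4 - 25/18*b**3 + 44/9*b**2 + 550/81*b
  leading term a*b: subtract (-1135/729)·f_1 from -1135/81*a*b + 127/3*a - 1/9*b**5 - 187/162*b**4 - 25/18*b**3 + 44/9*b**2 + 550/81*b → 31996/729*a - 1/9*b**5 - 187/162*b**4 - 4295/1458*b**3 - 739/81*b**2 + 550/81*b + 49940/729
  leading term a: subtract (15998/2187)·f_2 from 31996/729*a - 1/9*b**5 - 187/162*b**4 - 4295/1458*b**3 - 739/81*b**2 + 550/81*b + 49940/729 → -1/9*b**5 - 187/162*b**4 - 4295/1458*b**3 - 739/81*b**2 + 94840/2187*b - 10160/2187
  leading term b**5: subtract (b**2)·g_3 from -1/9*b**5 - 187/162*b**4 - 4295/1458*b**3 - 739/81*b**2 + 94840/2187*b - 10160/2187 → -80/81*b**4 - 1000/729*b**3 - 1120/81*b**2 + 94840/2187*b - 10160/2187
  leading term b**4: subtract (80/9*b)·g_3 from -80/81*b**4 - 1000/729*b**3 - 1120/81*b**2 + 94840/2187*b - 10160/2187 → 80/729*b**3 + 40/243*b**2 + 3400/2187*b - 10160/2187
  leading term b**3: subtract (-80/81)·g_3 from 80/729*b**3 + 40/243*b**2 + 3400/2187*b - 10160/2187 → 0
  remainder 0.

S(f_2,g_3): leading monomials are coprime, so the S-polynomial reduces to 0 (Buchberger's first criterion).
Every S-polynomial of the final basis reduces to 0, so we have a Gröbner basis.
Inter-reduce: drop elements whose leading term is divisible by another's, tail-reduce, and make monic.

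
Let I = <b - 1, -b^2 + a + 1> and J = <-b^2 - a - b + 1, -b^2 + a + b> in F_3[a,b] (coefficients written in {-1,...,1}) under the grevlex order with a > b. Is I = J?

No, the ideals differ.

Since reduced Gröbner bases are canonical representatives of ideals under a given ordering, it suffices to compute and compare them.
Buchberger on the first generating set:
f_1 = b - 1, LT = b.
f_2 = -b^2 + a + 1, LT = b^2.

S(f_1,f_2): lcm = b^2. S = a - b + 1.
  leading term a: no divisor's leading term divides it; move a to the remainder.
  leading term b: subtract (-1)·f_1 from -b + 1 → 0
  remainder a ≠ 0; add g_3 = a to the basis.

The other S-polynomials (S(f_1,g_3), S(f_2,g_3)) all reduce to 0 modulo the current basis, so we have a Gröbner basis.
Inter-reduce: drop elements whose leading term is divisible by another's, tail-reduce, and make monic.
Reduced Gröbner basis: {a, b - 1}.

Buchberger on the second generating set:
h_1 = -b^2 - a - b + 1, LT = b^2.
h_2 = -b^2 + a + b, LT = b^2.

S(h_1,h_2): lcm = b^2. S = -a - b - 1.
  leading term a: no divisor's leading term divides it; move -a to the remainder.
  leading term b: no divisor's leading term divides it; move -b to the remainder.
  leading term 1: no divisor's leading term divides it; move -1 to the remainder.
  remainder -a - b - 1 ≠ 0; add k_3 = -a - b - 1 to the basis.

The other S-polynomials (S(h_1,k_3), S(h_2,k_3)) all reduce to 0 modulo the current basis, so we have a Gröbner basis.
Inter-reduce: drop elements whose leading term is divisible by another's, tail-reduce, and make monic.
Reduced Gröbner basis: {b^2 + 1, a + b + 1}.

These differ, so the ideals are not equal.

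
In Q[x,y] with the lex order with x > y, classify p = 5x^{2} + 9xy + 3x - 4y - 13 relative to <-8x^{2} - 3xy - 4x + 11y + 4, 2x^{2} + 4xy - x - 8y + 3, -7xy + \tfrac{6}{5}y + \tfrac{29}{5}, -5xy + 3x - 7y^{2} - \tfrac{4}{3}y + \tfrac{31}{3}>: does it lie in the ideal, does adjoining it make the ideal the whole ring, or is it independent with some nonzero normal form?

First compute the reduced Gröbner basis of I by Buchberger's algorithm.
f_1 = -8x^{2} - 3xy - 4x + 11y + 4, LT = x^{2}.
f_2 = 2x^{2} + 4xy - x - 8y + 3, LT = x^{2}.
f_3 = -7xy + \tfrac{6}{5}y + \tfrac{29}{5}, LT = xy.
f_4 = -5xy + 3x - 7y^{2} - \tfrac{4}{3}y + \tfrac{31}{3}, LT = xy.

S(f_1,f_2): lcm = x^{2}. S = -\tfrac{13}{8}xy + x + \tfrac{21}{8}y - 2.
  leading term xy: subtract (\tfrac{13}{56})·f_3 from -\tfrac{13}{8}xy + x + \tfrac{21}{8}y - 2 → x + \tfrac{657}{280}y - \tfrac{937}{280}
  leading term x: no divisor's leading term divides it; move x to the remainder.
  leading term y: no divisor's leading term divides it; move \tfrac{657}{280}y to the remainder.
  leading term 1: no divisor's leading term divides it; move -\tfrac{937}{280} to the remainder.
  remainder x + \tfrac{657}{280}y - \tfrac{937}{280} ≠ 0; add h_5 = x + \tfrac{657}{280}y - \tfrac{937}{280} to the basis.

S(f_1,f_3): lcm = x^{2}y. S = \tfrac{3}{8}xy^{2} + \tfrac{47}{70}xy + \tfrac{29}{35}x - \tfrac{11}{8}y^{2} - \tfrac{1}{2}y.
  leading term xy^{2}: subtract (-\tfrac{3}{56}y)·f_3 from \tfrac{3}{8}xy^{2} + \tfrac{47}{70}xy + \tfrac{29}{35}x - \tfrac{11}{8}y^{2} - \tfrac{1}{2}y → \tfrac{47}{70}xy + \tfrac{29}{35}x - \tfrac{367}{280}y^{2} - \tfrac{53}{280}y
  leading term xy: subtract (-\tfrac{47}{490})·f_3 from \tfrac{47}{70}xy + \tfrac{29}{35}x - \tfrac{367}{280}y^{2} - \tfrac{53}{280}y → \tfrac{29}{35}x - \tfrac{367}{280}y^{2} - \tfrac{727}{9800}y + \tfrac{1363}{2450}
  leading term x: subtract (\tfrac{29}{35})·h_5 from \tfrac{29}{35}x - \tfrac{367}{280}y^{2} - \tfrac{727}{9800}y + \tfrac{1363}{2450} → -\tfrac{367}{280}y^{2} - \tfrac{989}{490}y + \tfrac{1305}{392}
  leading term y^{2}: no divisor's leading term divides it; move -\tfrac{367}{280}y^{2} to the remainder.
  leading term y: no divisor's leading term divides it; move -\tfrac{989}{490}y to the remainder.
  leading term 1: no divisor's leading term divides it; move \tfrac{1305}{392} to the remainder.
  remainder -\tfrac{367}{280}y^{2} - \tfrac{989}{490}y + \tfrac{1305}{392} ≠ 0; add h_6 = -\tfrac{367}{280}y^{2} - \tfrac{989}{490}y + \tfrac{1305}{392} to the basis.

S(f_1,f_4): lcm = x^{2}y. S = \tfrac{3}{5}x^{2} - \tfrac{41}{40}xy^{2} + \tfrac{7}{30}xy + \tfrac{31}{15}x - \tfrac{11}{8}y^{2} - \tfrac{1}{2}y.
  leading term x^{2}: subtract (-\tfrac{3}{40})·f_1 from \tfrac{3}{5}x^{2} - \tfrac{41}{40}xy^{2} + \tfrac{7}{30}xy + \tfrac{31}{15}x - \tfrac{11}{8}y^{2} - \tfrac{1}{2}y → -\tfrac{41}{40}xy^{2} + \tfrac{1}{120}xy + \tfrac{53}{30}x - \tfrac{11}{8}y^{2} + \tfrac{13}{40}y + \tfrac{3}{10}
  leading term xy^{2}: subtract (\tfrac{41}{280}y)·f_3 from -\tfrac{41}{40}xy^{2} + \tfrac{1}{120}xy + \tfrac{53}{30}x - \tfrac{11}{8}y^{2} + \tfrac{13}{40}y + \tfrac{3}{10} → \tfrac{1}{120}xy + \tfrac{53}{30}x - \tfrac{2171}{1400}y^{2} - \tfrac{367}{700}y + \tfrac{3}{10}
  leading term xy: subtract (-\tfrac{1}{840})·f_3 from \tfrac{1}{120}xy + \tfrac{53}{30}x - \tfrac{2171}{1400}y^{2} - \tfrac{367}{700}y + \tfrac{3}{10} → \tfrac{53}{30}x - \tfrac{2171}{1400}y^{2} - \tfrac{183}{350}y + \tfrac{1289}{4200}
  leading term x: subtract (\tfrac{53}{30})·h_5 from \tfrac{53}{30}x - \tfrac{2171}{1400}y^{2} - \tfrac{183}{350}y + \tfrac{1289}{4200} → -\tfrac{2171}{1400}y^{2} - \tfrac{13071}{2800}y + \tfrac{17413}{2800}
  leading term y^{2}: subtract (\tfrac{2171}{1835})·h_6 from -\tfrac{2171}{1400}y^{2} - \tfrac{13071}{2800}y + \tfrac{17413}{2800} → -\tfrac{16402447}{7193200}y + \tfrac{16402447}{7193200}
  leading term y: no divisor's leading term divides it; move -\tfrac{16402447}{7193200}y to the remainder.
  leading term 1: no divisor's leading term divides it; move \tfrac{16402447}{7193200} to the remainder.
  remainder -\tfrac{16402447}{7193200}y + \tfrac{16402447}{7193200} ≠ 0; add h_7 = -\tfrac{16402447}{7193200}y + \tfrac{16402447}{7193200} to the basis.

The other S-polynomials (S(f_2,f_3), S(f_2,f_4), S(f_3,f_4), S(f_1,h_5), S(f_2,h_5), S(f_3,h_5), S(f_4,h_5), S(f_1,h_6), S(f_2,h_6), S(f_3,h_6), S(f_4,h_6), S(h_5,h_6), S(f_1,h_7), S(f_2,h_7), S(f_3,h_7), S(f_4,h_7), S(h_5,h_7), S(h_6,h_7)) all reduce to 0 modulo the current basis, so we have a Gröbner basis.
Inter-reduce: drop elements whose leading term is divisible by another's, tail-reduce, and make monic.
Reduced Gröbner basis: {x - 1, y - 1}.
Label its elements g_1 = x - 1, g_2 = y - 1.

Reduce p = 5x^{2} + 9xy + 3x - 4y - 13 modulo G:
  leading term x^{2}: subtract (5x)·g_1 from 5x^{2} + 9xy + 3x - 4y - 13 → 9xy + 8x - 4y - 13
  leading term xy: subtract (9y)·g_1 from 9xy + 8x - 4y - 13 → 8x + 5y - 13
  leading term x: subtract (8)·g_1 from 8x + 5y - 13 → 5y - 5
  leading term y: subtract (5)·g_2 from 5y - 5 → 0
  normal form = 0.
Since the normal form is 0, p ∈ I.

Ideal membership is decidable via reduction modulo a Gröbner basis.

5x^{2} + 9xy + 3x - 4y - 13 lies in I (it reduces to 0).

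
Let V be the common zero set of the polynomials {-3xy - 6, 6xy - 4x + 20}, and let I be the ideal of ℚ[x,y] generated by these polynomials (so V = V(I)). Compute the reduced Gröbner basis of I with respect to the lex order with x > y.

G = {x - 2, y + 1}

The reduced Gröbner basis is the canonical form of the ideal for this ordering.

f_1 = -3xy - 6, LT = xy.
f_2 = 6xy - 4x + 20, LT = xy.

S(f_1,f_2): lcm = xy. S = ⅔x - 4/3.
  leading term x: no divisor's leading term divides it; move ⅔x to the remainder.
  leading term 1: no divisor's leading term divides it; move -4/3 to the remainder.
  remainder ⅔x - 4/3 ≠ 0; add g_3 = ⅔x - 4/3 to the basis.

S(f_1,g_3): lcm = xy. S = 2y + 2.
  leading term y: no divisor's leading term divides it; move 2y to the remainder.
  leading term 1: no divisor's leading term divides it; move 2 to the remainder.
  remainder 2y + 2 ≠ 0; add g_4 = 2y + 2 to the basis.

S(f_2,g_3): lcm = xy. S = -⅔x + 2y + 10/3.
  leading term x: subtract (-1)·g_3 from -⅔x + 2y + 10/3 → 2y + 2
  leading term y: subtract (1)·g_4 from 2y + 2 → 0
  remainder 0.

S(f_1,g_4): lcm = xy. S = -x + 2.
  leading term x: subtract (-3/2)·g_3 from -x + 2 → 0
  remainder 0.

S(f_2,g_4): lcm = xy. S = -5/3x + 10/3.
  leading term x: subtract (-5/2)·g_3 from -5/3x + 10/3 → 0
  remainder 0.

S(g_3,g_4): leading monomials are coprime, so the S-polynomial reduces to 0 (Buchberger's first criterion).
Every S-polynomial of the final basis reduces to 0, so we have a Gröbner basis.
Inter-reduce: drop elements whose leading term is divisible by another's, tail-reduce, and make monic.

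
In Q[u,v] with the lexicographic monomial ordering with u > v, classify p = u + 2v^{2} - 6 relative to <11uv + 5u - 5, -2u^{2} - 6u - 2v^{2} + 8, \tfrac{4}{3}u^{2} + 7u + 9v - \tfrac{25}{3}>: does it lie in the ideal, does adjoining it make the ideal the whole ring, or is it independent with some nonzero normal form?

Adjoining u + 2v^{2} - 6 makes the ideal the whole ring: the system is inconsistent.

First compute the reduced Gröbner basis of I by Buchberger's algorithm.
f_1 = 11uv + 5u - 5, LT = uv.
f_2 = -2u^{2} - 6u - 2v^{2} + 8, LT = u^{2}.
f_3 = \tfrac{4}{3}u^{2} + 7u + 9v - \tfrac{25}{3}, LT = u^{2}.

S(f_1,f_2): lcm = u^{2}v. S = \tfrac{5}{11}u^{2} - 3uv - \tfrac{5}{11}u - v^{3} + 4v.
  reduce S modulo (f_1, f_2, f_3):
  remainder -\tfrac{5}{11}u - v^{3} - \tfrac{5}{11}v^{2} + 4v + \tfrac{5}{11} ≠ 0; add h_4 = -\tfrac{5}{11}u - v^{3} - \tfrac{5}{11}v^{2} + 4v + \tfrac{5}{11} to the basis.

S(f_1,f_3): lcm = u^{2}v. S = \tfrac{5}{11}u^{2} - \tfrac{21}{4}uv - \tfrac{5}{11}u - \tfrac{27}{4}v^{2} + \tfrac{25}{4}v.
  reduce S modulo (f_1, f_2, f_3, h_4):
  remainder -\tfrac{5}{4}v^{3} - \tfrac{171}{22}v^{2} + \tfrac{45}{4}v ≠ 0; add h_5 = -\tfrac{5}{4}v^{3} - \tfrac{171}{22}v^{2} + \tfrac{45}{4}v to the basis.

S(f_2,f_3): lcm = u^{2}. S = -\tfrac{9}{4}u + v^{2} - \tfrac{27}{4}v + \tfrac{9}{4}.
  reduce S modulo (f_1, f_2, f_3, h_4, h_5):
  remainder -\tfrac{2753}{100}v^{2} + 18v ≠ 0; add h_6 = -\tfrac{2753}{100}v^{2} + 18v to the basis.

S(f_1,h_4): lcm = uv. S = \tfrac{5}{11}u - \tfrac{11}{5}v^{4} - v^{3} + \tfrac{44}{5}v^{2} + v - \tfrac{5}{11}.
  reduce S modulo (f_1, f_2, f_3, h_4, h_5, h_6):
  remainder \tfrac{41748059}{757075}v ≠ 0; add h_7 = \tfrac{41748059}{757075}v to the basis.

The other S-polynomials (S(f_2,h_4), S(f_3,h_4), S(f_1,h_5), S(f_2,h_5), S(f_3,h_5), S(h_4,h_5), S(f_1,h_6), S(f_2,h_6), S(f_3,h_6), S(h_4,h_6), S(h_5,h_6), S(f_1,h_7), S(f_2,h_7), S(f_3,h_7), S(h_4,h_7), S(h_5,h_7), S(h_6,h_7)) all reduce to 0 modulo the current basis, so we have a Gröbner basis.
Inter-reduce: drop elements whose leading term is divisible by another's, tail-reduce, and make monic.
Reduced Gröbner basis: {u - 1, v}.
Label its elements g_1 = u - 1, g_2 = v.

Reduce p = u + 2v^{2} - 6 modulo G:
  leading term u: subtract (1)·g_1 from u + 2v^{2} - 6 → 2v^{2} - 5
  leading term v^{2}: subtract (2v)·g_2 from 2v^{2} - 5 → -5
  leading term 1: no divisor's leading term divides it; move -5 to the remainder.
  normal form = -5.
The normal form is nonzero, so p ∉ I. Since p minus its normal form lies in I, I + (p) = I + (r) where r = -5; decide whether this ideal is the whole ring.
Here r = -5 is a nonzero constant, hence a unit: 1 ∈ I + (p), the Gröbner basis of I + (p) is {1}, and the enlarged system has no common solution — adjoining p is inconsistent.

The remainder on division by a Gröbner basis is unique — it is the normal form.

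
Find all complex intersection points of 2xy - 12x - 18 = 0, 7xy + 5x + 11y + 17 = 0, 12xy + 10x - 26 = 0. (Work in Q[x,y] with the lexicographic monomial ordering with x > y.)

{(-1, -3)}

Compute a lex Gröbner basis by Buchberger's algorithm.
f_1 = 2xy - 12x - 18, LT = xy.
f_2 = 7xy + 5x + 11y + 17, LT = xy.
f_3 = 12xy + 10x - 26, LT = xy.

S(f_1,f_2): lcm = xy. S = -47/7x - 11/7y - 80/7.
  leading term x: no divisor's leading term divides it; move -47/7x to the remainder.
  leading term y: no divisor's leading term divides it; move -11/7y to the remainder.
  leading term 1: no divisor's leading term divides it; move -80/7 to the remainder.
  remainder -47/7x - 11/7y - 80/7 ≠ 0; add h_4 = -47/7x - 11/7y - 80/7 to the basis.

S(f_1,f_3): lcm = xy. S = -41/6x - 41/6.
  leading term x: subtract (287/282)·h_4 from -41/6x - 41/6 → 451/282y + 451/94
  leading term y: no divisor's leading term divides it; move 451/282y to the remainder.
  leading term 1: no divisor's leading term divides it; move 451/94 to the remainder.
  remainder 451/282y + 451/94 ≠ 0; add h_5 = 451/282y + 451/94 to the basis.

The other S-polynomials (S(f_2,f_3), S(f_1,h_4), S(f_2,h_4), S(f_3,h_4), S(f_1,h_5), S(f_2,h_5), S(f_3,h_5), S(h_4,h_5)) all reduce to 0 modulo the current basis, so we have a Gröbner basis.
Inter-reduce: drop elements whose leading term is divisible by another's, tail-reduce, and make monic.
Reduced Gröbner basis: {x + 1, y + 3}.

From the last basis element, y + 3 = 0, so y takes values in {-3}. Each choice, substituted upward through the basis, yields the corresponding point(s) of the solution set.
  y = -3: the earlier basis element becomes x + 1 = 0, giving x = -1 — point (-1, -3).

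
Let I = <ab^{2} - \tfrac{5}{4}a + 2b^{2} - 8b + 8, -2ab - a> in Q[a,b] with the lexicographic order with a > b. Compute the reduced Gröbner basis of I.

Buchberger's algorithm terminates because the ascending chain of leading-term ideals stabilizes.

f_1 = ab^{2} - \tfrac{5}{4}a + 2b^{2} - 8b + 8, LT = ab^{2}.
f_2 = -2ab - a, LT = ab.

S(f_1,f_2): lcm = ab^{2}. S = -\tfrac{1}{2}ab - \tfrac{5}{4}a + 2b^{2} - 8b + 8.
  reduce S modulo (f_1, f_2):
  remainder -a + 2b^{2} - 8b + 8 ≠ 0; add g_3 = -a + 2b^{2} - 8b + 8 to the basis.

S(f_1,g_3): lcm = ab^{2}. S = -\tfrac{5}{4}a + 2b^{4} - 8b^{3} + 10b^{2} - 8b + 8.
  reduce S modulo (f_1, f_2, g_3):
  remainder 2b^{4} - 8b^{3} + \tfrac{15}{2}b^{2} + 2b - 2 ≠ 0; add g_4 = 2b^{4} - 8b^{3} + \tfrac{15}{2}b^{2} + 2b - 2 to the basis.

S(f_2,g_3): lcm = ab. S = \tfrac{1}{2}a + 2b^{3} - 8b^{2} + 8b.
  reduce S modulo (f_1, f_2, g_3, g_4):
  remainder 2b^{3} - 7b^{2} + 4b + 4 ≠ 0; add g_5 = 2b^{3} - 7b^{2} + 4b + 4 to the basis.

The other S-polynomials (S(f_1,g_4), S(f_2,g_4), S(g_3,g_4), S(f_1,g_5), S(f_2,g_5), S(g_3,g_5), S(g_4,g_5)) all reduce to 0 modulo the current basis, so we have a Gröbner basis.
Inter-reduce: drop elements whose leading term is divisible by another's, tail-reduce, and make monic.

G = {a - 2b^{2} + 8b - 8, b^{3} - \tfrac{7}{2}b^{2} + 2b + 2}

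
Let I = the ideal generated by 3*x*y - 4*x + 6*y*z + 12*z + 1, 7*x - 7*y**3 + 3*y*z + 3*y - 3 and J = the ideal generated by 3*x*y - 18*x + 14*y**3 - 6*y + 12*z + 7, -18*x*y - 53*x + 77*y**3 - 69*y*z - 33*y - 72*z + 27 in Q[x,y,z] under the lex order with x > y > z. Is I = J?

Yes, the ideals are equal.

Since reduced Gröbner bases are canonical representatives of ideals under a given ordering, it suffices to compute and compare them.
Buchberger on the first generating set:
f_1 = 3*x*y - 4*x + 6*y*z + 12*z + 1, LT = x*y.
f_2 = 7*x - 7*y**3 + 3*y*z + 3*y - 3, LT = x.

S(f_1,f_2): lcm = x*y. S = -4/3*x + y**4 - 3/7*y**2*z - 3/7*y**2 + 2*y*z + 3/7*y + 4*z + 1/3.
  reduce S modulo (f_1, f_2):
  remainder y**4 - 4/3*y**3 - 3/7*y**2*z - 3/7*y**2 + 18/7*y*z + y + 4*z - 5/21 ≠ 0; add g_3 = y**4 - 4/3*y**3 - 3/7*y**2*z - 3/7*y**2 + 18/7*y*z + y + 4*z - 5/21 to the basis.

The other S-polynomials (S(f_1,g_3), S(f_2,g_3)) all reduce to 0 modulo the current basis, so we have a Gröbner basis.
Inter-reduce: drop elements whose leading term is divisible by another's, tail-reduce, and make monic.
Reduced Gröbner basis: {x - y**3 + 3/7*y*z + 3/7*y - 3/7, y**4 - 4/3*y**3 - 3/7*y**2*z - 3/7*y**2 + 18/7*y*z + y + 4*z - 5/21}.

Buchberger on the second generating set:
h_1 = 3*x*y - 18*x + 14*y**3 - 6*y + 12*z + 7, LT = x*y.
h_2 = -18*x*y - 53*x + 77*y**3 - 69*y*z - 33*y - 72*z + 27, LT = x*y.

S(h_1,h_2): lcm = x*y. S = -161/18*x + 161/18*y**3 - 23/6*y*z - 23/6*y + 23/6.
  reduce S modulo (h_1, h_2):
  remainder -161/18*x + 161/18*y**3 - 23/6*y*z - 23/6*y + 23/6 ≠ 0; add k_3 = -161/18*x + 161/18*y**3 - 23/6*y*z - 23/6*y + 23/6 to the basis.

S(h_1,k_3): lcm = x*y. S = -6*x + y**4 + 14/3*y**3 - 3/7*y**2*z - 3/7*y**2 - 11/7*y + 4*z + 7/3.
  reduce S modulo (h_1, h_2, k_3):
  remainder y**4 - 4/3*y**3 - 3/7*y**2*z - 3/7*y**2 + 18/7*y*z + y + 4*z - 5/21 ≠ 0; add k_4 = y**4 - 4/3*y**3 - 3/7*y**2*z - 3/7*y**2 + 18/7*y*z + y + 4*z - 5/21 to the basis.

The other S-polynomials (S(h_2,k_3), S(h_1,k_4), S(h_2,k_4), S(k_3,k_4)) all reduce to 0 modulo the current basis, so we have a Gröbner basis.
Inter-reduce: drop elements whose leading term is divisible by another's, tail-reduce, and make monic.
Reduced Gröbner basis: {x - y**3 + 3/7*y*z + 3/7*y - 3/7, y**4 - 4/3*y**3 - 3/7*y**2*z - 3/7*y**2 + 18/7*y*z + y + 4*z - 5/21}.

The two bases agree; hence the ideals are identical.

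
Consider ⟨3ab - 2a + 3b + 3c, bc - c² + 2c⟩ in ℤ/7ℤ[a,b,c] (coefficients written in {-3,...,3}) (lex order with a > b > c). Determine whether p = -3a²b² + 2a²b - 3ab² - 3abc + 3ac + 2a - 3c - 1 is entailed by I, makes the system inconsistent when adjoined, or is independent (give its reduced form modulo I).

-3a²b² + 2a²b - 3ab² - 3abc + 3ac + 2a - 3c - 1 is independent of I; its normal form modulo I is 3ac + 2a - 3c - 1.

First compute the reduced Gröbner basis of I by Buchberger's algorithm.
f_1 = 3ab - 2a + 3b + 3c, LT = ab.
f_2 = bc - c² + 2c, LT = bc.

S(f_1,f_2): lcm = abc. S = ac² + 2ac + bc + c².
  leading term ac²: no divisor's leading term divides it; move ac² to the remainder.
  leading term ac: no divisor's leading term divides it; move 2ac to the remainder.
  leading term bc: subtract (1)·f_2 from bc + c² → 2c² - 2c
  leading term c²: no divisor's leading term divides it; move 2c² to the remainder.
  leading term c: no divisor's leading term divides it; move -2c to the remainder.
  remainder ac² + 2ac + 2c² - 2c ≠ 0; add h_3 = ac² + 2ac + 2c² - 2c to the basis.

The other S-polynomials (S(f_1,h_3), S(f_2,h_3)) all reduce to 0 modulo the current basis, so we have a Gröbner basis.
Inter-reduce: drop elements whose leading term is divisible by another's, tail-reduce, and make monic.
Reduced Gröbner basis: {ab - 3a + b + c, ac² + 2ac + 2c² - 2c, bc - c² + 2c}.
Label its elements g_1 = ab - 3a + b + c, g_2 = ac² + 2ac + 2c² - 2c, g_3 = bc - c² + 2c.

Reduce p = -3a²b² + 2a²b - 3ab² - 3abc + 3ac + 2a - 3c - 1 modulo G:
  leading term a²b²: subtract (-3ab)·g_1 from -3a²b² + 2a²b - 3ab² - 3abc + 3ac + 2a - 3c - 1 → 3ac + 2a - 3c - 1
  leading term ac: no divisor's leading term divides it; move 3ac to the remainder.
  leading term a: no divisor's leading term divides it; move 2a to the remainder.
  leading term c: no divisor's leading term divides it; move -3c to the remainder.
  leading term 1: no divisor's leading term divides it; move -1 to the remainder.
  normal form = 3ac + 2a - 3c - 1.
The normal form is nonzero, so p ∉ I. Since p minus its normal form lies in I, I + (p) = I + (r) where r = 3ac + 2a - 3c - 1; decide whether this ideal is the whole ring.
Run Buchberger on G together with r (pairs among the g_i already reduce to 0 since G is a Gröbner basis):
g_1 = ab - 3a + b + c, LT = ab.
g_2 = ac² + 2ac + 2c² - 2c, LT = ac².
g_3 = bc - c² + 2c, LT = bc.
r = 3ac + 2a - 3c - 1, LT = ac.

S(g_1,r): lcm = abc. S = -3ab - 3ac + 2bc - 2b + c².
  leading term ab: subtract (-3)·g_1 from -3ab - 3ac + 2bc - 2b + c² → -3ac - 2a + 2bc + b + c² + 3c
  leading term ac: subtract (-1)·r from -3ac - 2a + 2bc + b + c² + 3c → 2bc + b + c² - 1
  leading term bc: subtract (2)·g_3 from 2bc + b + c² - 1 → b + 3c² + 3c - 1
  leading term b: no divisor's leading term divides it; move b to the remainder.
  leading term c²: no divisor's leading term divides it; move 3c² to the remainder.
  leading term c: no divisor's leading term divides it; move 3c to the remainder.
  leading term 1: no divisor's leading term divides it; move -1 to the remainder.
  remainder b + 3c² + 3c - 1 ≠ 0; add m_5 = b + 3c² + 3c - 1 to the basis.

S(g_2,r): lcm = ac². S = -ac + 3c² + 3c.
  leading term ac: subtract (2)·r from -ac + 3c² + 3c → 3a + 3c² + 2c + 2
  leading term a: no divisor's leading term divides it; move 3a to the remainder.
  leading term c²: no divisor's leading term divides it; move 3c² to the remainder.
  leading term c: no divisor's leading term divides it; move 2c to the remainder.
  leading term 1: no divisor's leading term divides it; move 2 to the remainder.
  remainder 3a + 3c² + 2c + 2 ≠ 0; add m_6 = 3a + 3c² + 2c + 2 to the basis.

S(g_3,m_5): lcm = bc. S = -3c³ + 3c² + 3c.
  leading term c³: no divisor's leading term divides it; move -3c³ to the remainder.
  leading term c²: no divisor's leading term divides it; move 3c² to the remainder.
  leading term c: no divisor's leading term divides it; move 3c to the remainder.
  remainder -3c³ + 3c² + 3c ≠ 0; add m_7 = -3c³ + 3c² + 3c to the basis.

The other S-polynomials (S(g_1,g_2), S(g_1,g_3), S(g_2,g_3), S(g_3,r), S(g_1,m_5), S(g_2,m_5), S(r,m_5), S(g_1,m_6), S(g_2,m_6), S(g_3,m_6), S(r,m_6), S(m_5,m_6), S(g_1,m_7), S(g_2,m_7), S(g_3,m_7), S(r,m_7), S(m_5,m_7), S(m_6,m_7)) all reduce to 0 modulo the current basis, so we have a Gröbner basis.
Inter-reduce: drop elements whose leading term is divisible by another's, tail-reduce, and make monic.
Reduced Gröbner basis: {a + c² + 3c + 3, b + 3c² + 3c - 1, c³ - c² - c}.
The reduced Gröbner basis of I + (p) is {a + c² + 3c + 3, b + 3c² + 3c - 1, c³ - c² - c} ≠ {1}, a proper ideal, so the enlarged system stays consistent: p is independent of I, with normal form 3ac + 2a - 3c - 1.

Ideal membership is decidable via reduction modulo a Gröbner basis.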